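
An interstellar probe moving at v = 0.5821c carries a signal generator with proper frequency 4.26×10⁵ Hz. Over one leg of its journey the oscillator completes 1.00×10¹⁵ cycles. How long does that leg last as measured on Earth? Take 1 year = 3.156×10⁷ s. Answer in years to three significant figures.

γ = 1/√(1 − 0.5821²) = 1/√0.6612 = 1.230
Proper time for N cycles: τ = N/f = 1.00×10¹⁵/(4.26×10⁵) = 2.347×10⁹ s = 74.38 years.
Lab-frame duration Δt = γτ = 1.230 × 74.38 = 91.47 years.

Δt = 91.5 years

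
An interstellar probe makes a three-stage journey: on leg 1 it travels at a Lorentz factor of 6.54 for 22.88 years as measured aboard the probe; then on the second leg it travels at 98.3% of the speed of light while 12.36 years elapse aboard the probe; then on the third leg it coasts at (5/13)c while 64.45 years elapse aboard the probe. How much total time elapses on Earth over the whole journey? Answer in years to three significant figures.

Leg 1: γ = 6.54; Δt_1 = 6.540 × 22.88 = 149.6 years.
Leg 2: β = 0.983; γ = 1/√(1 − 0.983²) = 1/√0.03371 = 5.446; Δt_2 = 5.446 × 12.36 = 67.32 years.
Leg 3: γ = 1/√(1 − (5/13)²) = 13/12 ≈ 1.083; Δt_3 = 1.083 × 64.45 = 69.82 years.
Total: 149.6 + 67.32 + 69.82 years.

Δt = 287 years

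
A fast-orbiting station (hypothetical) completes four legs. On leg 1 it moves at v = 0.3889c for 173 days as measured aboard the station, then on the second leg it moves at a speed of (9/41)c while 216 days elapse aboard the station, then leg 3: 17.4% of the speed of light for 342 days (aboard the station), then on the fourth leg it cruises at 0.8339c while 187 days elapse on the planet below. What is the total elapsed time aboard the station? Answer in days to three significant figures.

τ = 834 days

Leg 1: 173 days is already measured aboard the station.
Leg 2: 216 days is already measured aboard the station.
Leg 3: 342 days is already measured aboard the station.
Leg 4: γ = 1/√(1 − 0.8339²) = 1/√0.3046 = 1.812; τ_4 = 187/1.812 = 103.2 days.
Total: 173.0 + 216.0 + 342.0 + 103.2 days.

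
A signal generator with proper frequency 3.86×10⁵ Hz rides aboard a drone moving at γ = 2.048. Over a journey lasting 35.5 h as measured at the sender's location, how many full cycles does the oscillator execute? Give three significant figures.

N = 2.41×10¹⁰

γ = 2.048
The oscillator's own cycle count is N = f × τ where τ is the proper time aboard the drone. τ = Δt/γ = 35.5/2.048 = 17.33 h = 6.240×10⁴ s.
N = 3.86×10⁵ × 6.240×10⁴ = 2.409×10¹⁰.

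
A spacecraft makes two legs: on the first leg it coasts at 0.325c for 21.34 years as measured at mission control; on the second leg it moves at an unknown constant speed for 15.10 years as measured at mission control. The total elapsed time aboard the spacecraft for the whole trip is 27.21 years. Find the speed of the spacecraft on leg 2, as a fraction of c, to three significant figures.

β = 0.885

Leg 1: γ = 1/√(1 − 0.325²) = 1/√0.8944 = 1.057; τ_1 = 21.34/1.057 = 20.18 years.
Leg 2: speed unknown; τ_2 = 15.10/γ_2.
Total proper time: 20.18 + τ_2 = 27.21, so τ_2 = 27.21 − 20.18 = 7.028 years.
γ_2 = 15.10/7.028 = 2.148; β = √(1 − 1/γ²) = √0.7833.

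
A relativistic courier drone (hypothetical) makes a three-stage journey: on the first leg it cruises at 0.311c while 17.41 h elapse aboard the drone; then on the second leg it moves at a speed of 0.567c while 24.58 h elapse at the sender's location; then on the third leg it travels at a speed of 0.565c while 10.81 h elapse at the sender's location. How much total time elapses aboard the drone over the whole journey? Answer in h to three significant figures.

τ = 46.6 h

Leg 1: 17.41 h is already measured aboard the drone.
Leg 2: γ = 1/√(1 − 0.567²) = 1/√0.6785 = 1.214; τ_2 = 24.58/1.214 = 20.25 h.
Leg 3: γ = 1/√(1 − 0.565²) = 1/√0.6808 = 1.212; τ_3 = 10.81/1.212 = 8.919 h.
Total: 17.41 + 20.25 + 8.919 h.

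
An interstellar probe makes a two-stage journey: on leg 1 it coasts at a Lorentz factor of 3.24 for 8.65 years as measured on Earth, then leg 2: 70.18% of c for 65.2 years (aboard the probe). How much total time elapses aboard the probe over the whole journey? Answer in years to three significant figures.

Leg 1: γ = 3.24; τ_1 = 8.65/3.240 = 2.670 years.
Leg 2: 65.2 years is already measured aboard the probe.
Total: 2.670 + 65.20 years.

τ = 67.9 years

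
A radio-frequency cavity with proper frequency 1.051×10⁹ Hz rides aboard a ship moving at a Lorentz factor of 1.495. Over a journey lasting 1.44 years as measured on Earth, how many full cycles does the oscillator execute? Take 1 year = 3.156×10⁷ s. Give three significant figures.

γ = 1.495
The oscillator's own cycle count is N = f × τ where τ is the proper time on the ship. τ = Δt/γ = 1.44/1.495 = 0.9632 years = 3.040×10⁷ s.
N = 1.051×10⁹ × 3.040×10⁷ = 3.195×10¹⁶.

N = 3.19×10¹⁶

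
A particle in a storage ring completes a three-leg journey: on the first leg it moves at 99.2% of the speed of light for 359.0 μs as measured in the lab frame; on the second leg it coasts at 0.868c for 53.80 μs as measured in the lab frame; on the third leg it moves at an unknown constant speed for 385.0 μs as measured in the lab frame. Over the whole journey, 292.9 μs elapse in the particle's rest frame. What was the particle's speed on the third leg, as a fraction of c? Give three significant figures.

β = 0.819

Leg 1: β = 0.992; γ = 1/√(1 − 0.992²) = 1/√0.01594 = 7.922; τ_1 = 359.0/7.922 = 45.32 μs.
Leg 2: γ = 1/√(1 − 0.868²) = 1/√0.2466 = 2.014; τ_2 = 53.80/2.014 = 26.72 μs.
Leg 3: speed unknown; τ_3 = 385.0/γ_3.
Total proper time: 45.32 + 26.72 + τ_3 = 292.9, so τ_3 = 292.9 − 72.03 = 220.9 μs.
γ_3 = 385.0/220.9 = 1.743; β = √(1 − 1/γ²) = √0.6709.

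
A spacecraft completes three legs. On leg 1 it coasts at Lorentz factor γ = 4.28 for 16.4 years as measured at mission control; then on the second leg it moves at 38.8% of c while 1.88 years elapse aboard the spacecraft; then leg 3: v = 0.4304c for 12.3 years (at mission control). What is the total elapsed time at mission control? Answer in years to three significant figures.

Δt = 30.7 years

Leg 1: 16.4 years is already measured at mission control.
Leg 2: β = 0.388; γ = 1/√(1 − 0.388²) = 1/√0.8495 = 1.085; Δt_2 = 1.085 × 1.88 = 2.040 years.
Leg 3: 12.3 years is already measured at mission control.
Total: 16.40 + 2.040 + 12.30 years.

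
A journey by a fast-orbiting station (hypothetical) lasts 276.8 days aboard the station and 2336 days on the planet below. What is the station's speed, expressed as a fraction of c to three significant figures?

β = 0.993

The proper time is measured aboard the station (both events occur at the station's location); Δt is measured on the planet below. γ = Δt/τ = 2336/276.8 = 8.439.
β = √(1 − 1/γ²) = √(1 − 0.01404) = √0.9860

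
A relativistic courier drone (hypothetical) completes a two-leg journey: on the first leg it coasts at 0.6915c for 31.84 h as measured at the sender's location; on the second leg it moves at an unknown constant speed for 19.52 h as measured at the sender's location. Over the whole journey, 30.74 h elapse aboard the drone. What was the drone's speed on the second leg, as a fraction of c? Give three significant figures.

Leg 1: γ = 1/√(1 − 0.6915²) = 1/√0.5218 = 1.384; τ_1 = 31.84/1.384 = 23.00 h.
Leg 2: speed unknown; τ_2 = 19.52/γ_2.
Total proper time: 23.00 + τ_2 = 30.74, so τ_2 = 30.74 − 23.00 = 7.740 h.
γ_2 = 19.52/7.740 = 2.522; β = √(1 − 1/γ²) = √0.8428.

β = 0.918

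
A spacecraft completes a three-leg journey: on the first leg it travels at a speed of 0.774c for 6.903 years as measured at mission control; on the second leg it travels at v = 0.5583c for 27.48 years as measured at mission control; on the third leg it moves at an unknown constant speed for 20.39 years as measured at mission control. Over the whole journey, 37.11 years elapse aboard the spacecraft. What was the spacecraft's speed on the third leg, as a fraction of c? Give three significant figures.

Leg 1: γ = 1/√(1 − 0.774²) = 1/√0.4009 = 1.579; τ_1 = 6.903/1.579 = 4.371 years.
Leg 2: γ = 1/√(1 − 0.5583²) = 1/√0.6883 = 1.205; τ_2 = 27.48/1.205 = 22.80 years.
Leg 3: speed unknown; τ_3 = 20.39/γ_3.
Total proper time: 4.371 + 22.80 + τ_3 = 37.11, so τ_3 = 37.11 − 27.17 = 9.941 years.
γ_3 = 20.39/9.941 = 2.051; β = √(1 − 1/γ²) = √0.7623.

β = 0.873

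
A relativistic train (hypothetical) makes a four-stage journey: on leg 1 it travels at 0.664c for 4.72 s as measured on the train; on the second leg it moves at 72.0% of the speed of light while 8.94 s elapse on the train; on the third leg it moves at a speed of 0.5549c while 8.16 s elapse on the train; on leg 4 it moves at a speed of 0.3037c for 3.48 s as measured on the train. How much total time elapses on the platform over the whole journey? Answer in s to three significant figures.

Δt = 32.7 s

Leg 1: γ = 1/√(1 − 0.664²) = 1/√0.5591 = 1.337; Δt_1 = 1.337 × 4.72 = 6.312 s.
Leg 2: β = 0.720; γ = 1/√(1 − 0.720²) = 1/√0.4816 = 1.441; Δt_2 = 1.441 × 8.94 = 12.88 s.
Leg 3: γ = 1/√(1 − 0.5549²) = 1/√0.6921 = 1.202; Δt_3 = 1.202 × 8.16 = 9.809 s.
Leg 4: γ = 1/√(1 − 0.3037²) = 1/√0.9078 = 1.050; Δt_4 = 1.050 × 3.48 = 3.653 s.
Total: 6.312 + 12.88 + 9.809 + 3.653 s.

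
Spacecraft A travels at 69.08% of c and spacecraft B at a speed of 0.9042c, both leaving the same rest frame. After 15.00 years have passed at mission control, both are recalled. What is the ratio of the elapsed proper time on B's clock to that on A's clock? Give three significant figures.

A: β = 0.6908; γ = 1/√(1 − 0.6908²) = 1/√0.5228 = 1.383. B: γ = 1/√(1 − 0.9042²) = 1/√0.1824 = 2.341.
τ_A/τ_B = γ_B/γ_A = 2.341/1.383 = 1.693, so τ_B/τ_A = 0.5907.

τ_B/τ_A = 0.591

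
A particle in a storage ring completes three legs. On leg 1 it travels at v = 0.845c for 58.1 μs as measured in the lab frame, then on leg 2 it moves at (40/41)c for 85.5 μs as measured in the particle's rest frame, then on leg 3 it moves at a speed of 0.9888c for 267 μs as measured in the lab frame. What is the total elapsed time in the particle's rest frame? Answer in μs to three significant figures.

τ = 156 μs

Leg 1: γ = 1/√(1 − 0.845²) = 1/√0.2860 = 1.870; τ_1 = 58.1/1.870 = 31.07 μs.
Leg 2: 85.5 μs is already measured in the particle's rest frame.
Leg 3: γ = 1/√(1 − 0.9888²) = 1/√0.02227 = 6.700; τ_3 = 267/6.700 = 39.85 μs.
Total: 31.07 + 85.50 + 39.85 μs.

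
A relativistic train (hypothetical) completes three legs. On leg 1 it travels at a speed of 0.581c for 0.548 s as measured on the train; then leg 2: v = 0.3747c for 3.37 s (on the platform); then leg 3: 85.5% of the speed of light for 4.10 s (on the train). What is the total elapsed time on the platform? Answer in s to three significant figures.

Leg 1: γ = 1/√(1 − 0.581²) = 1/√0.6624 = 1.229; Δt_1 = 1.229 × 0.548 = 0.6733 s.
Leg 2: 3.37 s is already measured on the platform.
Leg 3: β = 0.855; γ = 1/√(1 − 0.855²) = 1/√0.2690 = 1.928; Δt_3 = 1.928 × 4.10 = 7.905 s.
Total: 0.6733 + 3.370 + 7.905 s.

Δt = 11.9 s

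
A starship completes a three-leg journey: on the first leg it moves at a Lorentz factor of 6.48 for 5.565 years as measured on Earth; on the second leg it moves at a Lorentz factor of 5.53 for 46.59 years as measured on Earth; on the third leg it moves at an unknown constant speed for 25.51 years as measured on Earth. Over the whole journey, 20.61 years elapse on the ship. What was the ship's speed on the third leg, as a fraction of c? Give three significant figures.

β = 0.896

Leg 1: γ = 6.48; τ_1 = 5.565/6.480 = 0.8588 years.
Leg 2: γ = 5.53; τ_2 = 46.59/5.530 = 8.425 years.
Leg 3: speed unknown; τ_3 = 25.51/γ_3.
Total proper time: 0.8588 + 8.425 + τ_3 = 20.61, so τ_3 = 20.61 − 9.284 = 11.33 years.
γ_3 = 25.51/11.33 = 2.252; β = √(1 − 1/γ²) = √0.8029.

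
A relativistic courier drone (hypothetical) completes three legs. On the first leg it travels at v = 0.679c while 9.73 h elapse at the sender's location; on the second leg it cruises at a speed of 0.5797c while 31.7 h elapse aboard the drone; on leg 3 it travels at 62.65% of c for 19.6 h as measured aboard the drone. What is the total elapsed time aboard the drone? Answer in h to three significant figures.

Leg 1: γ = 1/√(1 − 0.679²) = 1/√0.5390 = 1.362; τ_1 = 9.73/1.362 = 7.143 h.
Leg 2: 31.7 h is already measured aboard the drone.
Leg 3: 19.6 h is already measured aboard the drone.
Total: 7.143 + 31.70 + 19.60 h.

τ = 58.4 h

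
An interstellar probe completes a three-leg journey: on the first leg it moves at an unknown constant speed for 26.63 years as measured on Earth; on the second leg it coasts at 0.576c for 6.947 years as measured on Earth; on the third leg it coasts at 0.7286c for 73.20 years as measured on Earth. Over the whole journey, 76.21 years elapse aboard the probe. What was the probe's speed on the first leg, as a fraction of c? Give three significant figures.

Leg 1: speed unknown; τ_1 = 26.63/γ_1.
Leg 2: γ = 1/√(1 − 0.576²) = 1/√0.6682 = 1.223; τ_2 = 6.947/1.223 = 5.679 years.
Leg 3: γ = 1/√(1 − 0.7286²) = 1/√0.4691 = 1.460; τ_3 = 73.20/1.460 = 50.14 years.
Total proper time: τ_1 + 5.679 + 50.14 = 76.21, so τ_1 = 76.21 − 55.82 = 20.39 years.
γ_1 = 26.63/20.39 = 1.306; β = √(1 − 1/γ²) = √0.4135.

β = 0.643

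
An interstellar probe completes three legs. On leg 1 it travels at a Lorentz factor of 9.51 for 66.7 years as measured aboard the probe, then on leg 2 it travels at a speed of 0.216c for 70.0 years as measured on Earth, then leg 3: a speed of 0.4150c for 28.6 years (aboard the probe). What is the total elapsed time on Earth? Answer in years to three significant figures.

Δt = 736 years

Leg 1: γ = 9.51; Δt_1 = 9.510 × 66.7 = 634.3 years.
Leg 2: 70.0 years is already measured on Earth.
Leg 3: γ = 1/√(1 − 0.4150²) = 1/√0.8278 = 1.099; Δt_3 = 1.099 × 28.6 = 31.43 years.
Total: 634.3 + 70.00 + 31.43 years.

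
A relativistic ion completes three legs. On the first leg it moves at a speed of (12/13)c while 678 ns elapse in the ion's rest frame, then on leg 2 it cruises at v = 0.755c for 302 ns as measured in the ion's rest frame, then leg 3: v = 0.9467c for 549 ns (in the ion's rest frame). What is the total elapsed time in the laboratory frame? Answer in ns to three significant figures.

Δt = 3930 ns

Leg 1: γ = 1/√(1 − (12/13)²) = 13/5 = 2.600; Δt_1 = 2.600 × 678 = 1763 ns.
Leg 2: γ = 1/√(1 − 0.755²) = 1/√0.4300 = 1.525; Δt_2 = 1.525 × 302 = 460.6 ns.
Leg 3: γ = 1/√(1 − 0.9467²) = 1/√0.1038 = 3.104; Δt_3 = 3.104 × 549 = 1704 ns.
Total: 1763 + 460.6 + 1704 ns.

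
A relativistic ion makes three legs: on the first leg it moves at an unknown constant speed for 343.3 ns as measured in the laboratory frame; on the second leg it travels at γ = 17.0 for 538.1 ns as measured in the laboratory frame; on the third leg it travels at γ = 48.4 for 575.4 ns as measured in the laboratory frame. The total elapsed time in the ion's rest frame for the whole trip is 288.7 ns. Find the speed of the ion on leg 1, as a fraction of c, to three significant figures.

β = 0.700

Leg 1: speed unknown; τ_1 = 343.3/γ_1.
Leg 2: γ = 17.0; τ_2 = 538.1/17.00 = 31.65 ns.
Leg 3: γ = 48.4; τ_3 = 575.4/48.40 = 11.89 ns.
Total proper time: τ_1 + 31.65 + 11.89 = 288.7, so τ_1 = 288.7 − 43.54 = 245.2 ns.
γ_1 = 343.3/245.2 = 1.400; β = √(1 − 1/γ²) = √0.4900.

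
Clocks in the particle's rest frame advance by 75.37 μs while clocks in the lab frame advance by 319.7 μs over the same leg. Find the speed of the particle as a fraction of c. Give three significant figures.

β = 0.972

The proper time is measured in the particle's rest frame (both events occur at the particle's location); Δt is measured in the lab frame. γ = Δt/τ = 319.7/75.37 = 4.242.
β = √(1 − 1/γ²) = √(1 − 0.05558) = √0.9444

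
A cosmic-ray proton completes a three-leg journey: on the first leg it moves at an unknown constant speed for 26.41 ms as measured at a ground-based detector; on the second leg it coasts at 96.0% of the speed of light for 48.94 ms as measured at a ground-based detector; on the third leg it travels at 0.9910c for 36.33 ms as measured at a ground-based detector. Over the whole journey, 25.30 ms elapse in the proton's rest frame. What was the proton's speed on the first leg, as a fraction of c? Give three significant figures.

Leg 1: speed unknown; τ_1 = 26.41/γ_1.
Leg 2: β = 0.960; γ = 1/√(1 − 0.960²) = 1/√0.07840 = 3.571; τ_2 = 48.94/3.571 = 13.70 ms.
Leg 3: γ = 1/√(1 − 0.9910²) = 1/√0.01792 = 7.470; τ_3 = 36.33/7.470 = 4.863 ms.
Total proper time: τ_1 + 13.70 + 4.863 = 25.30, so τ_1 = 25.30 − 18.57 = 6.734 ms.
γ_1 = 26.41/6.734 = 3.922; β = √(1 − 1/γ²) = √0.9350.

β = 0.967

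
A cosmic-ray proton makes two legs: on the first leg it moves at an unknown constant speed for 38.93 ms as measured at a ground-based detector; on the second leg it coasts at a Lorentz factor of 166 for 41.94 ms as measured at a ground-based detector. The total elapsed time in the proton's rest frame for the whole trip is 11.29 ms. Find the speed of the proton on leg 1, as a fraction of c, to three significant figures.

β = 0.959

Leg 1: speed unknown; τ_1 = 38.93/γ_1.
Leg 2: γ = 166; τ_2 = 41.94/166.0 = 0.2527 ms.
Total proper time: τ_1 + 0.2527 = 11.29, so τ_1 = 11.29 − 0.2527 = 11.04 ms.
γ_1 = 38.93/11.04 = 3.527; β = √(1 − 1/γ²) = √0.9196.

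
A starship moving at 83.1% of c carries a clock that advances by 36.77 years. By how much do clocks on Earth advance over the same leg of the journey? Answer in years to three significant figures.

β = 0.831; γ = 1/√(1 − 0.831²) = 1/√0.3094 = 1.798
The interval measured on the ship is the proper time (both events occur at the same place in that frame); the lab-frame interval is Δt = γτ = 1.798 × 36.77 years.

Δt = 66.1 years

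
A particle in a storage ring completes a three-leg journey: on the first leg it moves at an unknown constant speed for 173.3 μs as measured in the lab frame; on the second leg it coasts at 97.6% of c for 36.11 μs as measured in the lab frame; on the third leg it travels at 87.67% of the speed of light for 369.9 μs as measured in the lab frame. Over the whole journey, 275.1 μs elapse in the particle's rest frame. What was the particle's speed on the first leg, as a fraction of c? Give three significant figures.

Leg 1: speed unknown; τ_1 = 173.3/γ_1.
Leg 2: β = 0.976; γ = 1/√(1 − 0.976²) = 1/√0.04742 = 4.592; τ_2 = 36.11/4.592 = 7.864 μs.
Leg 3: β = 0.8767; γ = 1/√(1 − 0.8767²) = 1/√0.2314 = 2.079; τ_3 = 369.9/2.079 = 177.9 μs.
Total proper time: τ_1 + 7.864 + 177.9 = 275.1, so τ_1 = 275.1 − 185.8 = 89.30 μs.
γ_1 = 173.3/89.30 = 1.941; β = √(1 − 1/γ²) = √0.7345.

β = 0.857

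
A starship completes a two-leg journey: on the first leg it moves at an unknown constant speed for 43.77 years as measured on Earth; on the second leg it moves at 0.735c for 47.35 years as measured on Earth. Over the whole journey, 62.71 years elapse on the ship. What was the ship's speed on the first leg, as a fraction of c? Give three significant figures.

Leg 1: speed unknown; τ_1 = 43.77/γ_1.
Leg 2: γ = 1/√(1 − 0.735²) = 1/√0.4598 = 1.475; τ_2 = 47.35/1.475 = 32.11 years.
Total proper time: τ_1 + 32.11 = 62.71, so τ_1 = 62.71 − 32.11 = 30.60 years.
γ_1 = 43.77/30.60 = 1.430; β = √(1 − 1/γ²) = √0.5111.

β = 0.715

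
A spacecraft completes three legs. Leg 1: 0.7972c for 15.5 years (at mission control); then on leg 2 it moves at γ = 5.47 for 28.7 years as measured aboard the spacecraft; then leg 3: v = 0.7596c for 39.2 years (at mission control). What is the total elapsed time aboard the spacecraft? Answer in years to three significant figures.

Leg 1: γ = 1/√(1 − 0.7972²) = 1/√0.3645 = 1.656; τ_1 = 15.5/1.656 = 9.358 years.
Leg 2: 28.7 years is already measured aboard the spacecraft.
Leg 3: γ = 1/√(1 − 0.7596²) = 1/√0.4230 = 1.538; τ_3 = 39.2/1.538 = 25.50 years.
Total: 9.358 + 28.70 + 25.50 years.

τ = 63.6 years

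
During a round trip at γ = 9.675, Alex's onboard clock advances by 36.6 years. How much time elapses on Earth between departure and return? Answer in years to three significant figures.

Δt = 354 years

γ = 9.675
Earth-frame duration is the dilated interval: Δt = γτ = 9.675 × 36.6 years.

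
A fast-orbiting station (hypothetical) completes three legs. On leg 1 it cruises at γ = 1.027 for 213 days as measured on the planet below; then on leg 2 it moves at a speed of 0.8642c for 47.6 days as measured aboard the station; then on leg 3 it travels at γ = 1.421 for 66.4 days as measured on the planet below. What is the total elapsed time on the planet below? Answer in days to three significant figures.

Leg 1: 213 days is already measured on the planet below.
Leg 2: γ = 1/√(1 − 0.8642²) = 1/√0.2532 = 1.987; Δt_2 = 1.987 × 47.6 = 94.60 days.
Leg 3: 66.4 days is already measured on the planet below.
Total: 213.0 + 94.60 + 66.40 days.

Δt = 374 days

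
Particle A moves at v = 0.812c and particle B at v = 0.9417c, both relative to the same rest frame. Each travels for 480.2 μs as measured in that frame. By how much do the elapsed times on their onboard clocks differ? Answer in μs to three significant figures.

|τ_A − τ_B| = 119 μs

A: γ = 1/√(1 − 0.812²) = 1/√0.3407 = 1.713; τ_A = 480.2/1.713 = 280.3 μs.
B: γ = 1/√(1 − 0.9417²) = 1/√0.1132 = 2.972; τ_B = 480.2/2.972 = 161.6 μs.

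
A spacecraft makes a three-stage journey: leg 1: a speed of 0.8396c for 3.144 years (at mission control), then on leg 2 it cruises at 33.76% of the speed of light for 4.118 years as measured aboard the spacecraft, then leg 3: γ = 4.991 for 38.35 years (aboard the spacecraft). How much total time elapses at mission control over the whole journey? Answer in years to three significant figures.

Leg 1: 3.144 years is already measured at mission control.
Leg 2: β = 0.3376; γ = 1/√(1 − 0.3376²) = 1/√0.8860 = 1.062; Δt_2 = 1.062 × 4.118 = 4.375 years.
Leg 3: γ = 4.991; Δt_3 = 4.991 × 38.35 = 191.4 years.
Total: 3.144 + 4.375 + 191.4 years.

Δt = 199 years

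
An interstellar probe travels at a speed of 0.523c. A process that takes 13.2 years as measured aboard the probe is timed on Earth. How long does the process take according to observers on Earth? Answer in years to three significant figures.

γ = 1/√(1 − 0.523²) = 1/√0.7265 = 1.173
The interval measured aboard the probe is the proper time (both events occur at the same place in that frame); the lab-frame interval is Δt = γτ = 1.173 × 13.2 years.

Δt = 15.5 years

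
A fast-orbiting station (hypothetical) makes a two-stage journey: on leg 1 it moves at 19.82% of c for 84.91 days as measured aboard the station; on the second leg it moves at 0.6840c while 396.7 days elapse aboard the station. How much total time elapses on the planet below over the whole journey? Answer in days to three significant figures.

Δt = 630 days

Leg 1: β = 0.1982; γ = 1/√(1 − 0.1982²) = 1/√0.9607 = 1.020; Δt_1 = 1.020 × 84.91 = 86.63 days.
Leg 2: γ = 1/√(1 − 0.6840²) = 1/√0.5321 = 1.371; Δt_2 = 1.371 × 396.7 = 543.8 days.
Total: 86.63 + 543.8 days.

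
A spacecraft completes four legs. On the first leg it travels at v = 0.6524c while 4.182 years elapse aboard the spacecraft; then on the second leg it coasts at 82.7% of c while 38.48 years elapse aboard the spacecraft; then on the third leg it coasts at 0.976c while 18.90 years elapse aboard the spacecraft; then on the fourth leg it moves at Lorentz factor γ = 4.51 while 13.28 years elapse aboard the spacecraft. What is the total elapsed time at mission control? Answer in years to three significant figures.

Δt = 221 years

Leg 1: γ = 1/√(1 − 0.6524²) = 1/√0.5744 = 1.319; Δt_1 = 1.319 × 4.182 = 5.518 years.
Leg 2: β = 0.827; γ = 1/√(1 − 0.827²) = 1/√0.3161 = 1.779; Δt_2 = 1.779 × 38.48 = 68.45 years.
Leg 3: γ = 1/√(1 − 0.976²) = 1/√0.04742 = 4.592; Δt_3 = 4.592 × 18.90 = 86.79 years.
Leg 4: γ = 4.51; Δt_4 = 4.510 × 13.28 = 59.89 years.
Total: 5.518 + 68.45 + 86.79 + 59.89 years.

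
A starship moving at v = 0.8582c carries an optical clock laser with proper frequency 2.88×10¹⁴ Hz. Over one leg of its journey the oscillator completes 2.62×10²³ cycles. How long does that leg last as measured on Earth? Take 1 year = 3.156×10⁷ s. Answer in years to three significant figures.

Δt = 56.2 years

γ = 1/√(1 − 0.8582²) = 1/√0.2635 = 1.948
Proper time for N cycles: τ = N/f = 2.62×10²³/(2.88×10¹⁴) = 9.097×10⁸ s = 28.83 years.
Lab-frame duration Δt = γτ = 1.948 × 28.83 = 56.15 years.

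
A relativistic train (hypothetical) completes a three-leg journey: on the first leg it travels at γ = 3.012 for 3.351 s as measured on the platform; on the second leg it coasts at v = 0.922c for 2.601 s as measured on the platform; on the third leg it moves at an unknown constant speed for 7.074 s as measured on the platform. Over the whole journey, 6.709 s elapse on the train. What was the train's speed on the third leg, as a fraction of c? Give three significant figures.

β = 0.761

Leg 1: γ = 3.012; τ_1 = 3.351/3.012 = 1.113 s.
Leg 2: γ = 1/√(1 − 0.922²) = 1/√0.1499 = 2.583; τ_2 = 2.601/2.583 = 1.007 s.
Leg 3: speed unknown; τ_3 = 7.074/γ_3.
Total proper time: 1.113 + 1.007 + τ_3 = 6.709, so τ_3 = 6.709 − 2.120 = 4.589 s.
γ_3 = 7.074/4.589 = 1.541; β = √(1 − 1/γ²) = √0.5791.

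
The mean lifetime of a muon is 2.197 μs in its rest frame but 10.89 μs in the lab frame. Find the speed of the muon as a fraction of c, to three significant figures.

γ = Δt/τ₀ = 10.89/2.197 = 4.957
β = √(1 − 1/γ²) = √(1 − 0.04070) = √0.9593

v = 0.979c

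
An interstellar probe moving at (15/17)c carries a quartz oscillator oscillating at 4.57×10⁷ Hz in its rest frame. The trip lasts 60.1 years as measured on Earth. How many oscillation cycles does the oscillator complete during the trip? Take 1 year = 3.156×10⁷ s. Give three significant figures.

γ = 1/√(1 − (15/17)²) = 17/8 = 2.125
The oscillator's own cycle count is N = f × τ where τ is the proper time aboard the probe. τ = Δt/γ = 60.1/2.125 = 28.28 years = 8.926×10⁸ s.
N = 4.57×10⁷ × 8.926×10⁸ = 4.079×10¹⁶.

N = 4.08×10¹⁶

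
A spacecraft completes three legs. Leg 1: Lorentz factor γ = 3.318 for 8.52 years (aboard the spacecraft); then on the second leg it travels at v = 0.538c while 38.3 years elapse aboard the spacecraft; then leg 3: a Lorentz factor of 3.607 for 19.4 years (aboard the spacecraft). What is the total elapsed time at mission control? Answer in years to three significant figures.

Leg 1: γ = 3.318; Δt_1 = 3.318 × 8.52 = 28.27 years.
Leg 2: γ = 1/√(1 − 0.538²) = 1/√0.7106 = 1.186; Δt_2 = 1.186 × 38.3 = 45.44 years.
Leg 3: γ = 3.607; Δt_3 = 3.607 × 19.4 = 69.98 years.
Total: 28.27 + 45.44 + 69.98 years.

Δt = 144 years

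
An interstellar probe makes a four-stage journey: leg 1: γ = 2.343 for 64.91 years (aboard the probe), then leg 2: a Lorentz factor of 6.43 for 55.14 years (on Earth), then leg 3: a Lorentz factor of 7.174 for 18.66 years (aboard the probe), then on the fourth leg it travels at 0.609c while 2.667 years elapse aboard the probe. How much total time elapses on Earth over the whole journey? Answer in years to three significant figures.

Δt = 344 years

Leg 1: γ = 2.343; Δt_1 = 2.343 × 64.91 = 152.1 years.
Leg 2: 55.14 years is already measured on Earth.
Leg 3: γ = 7.174; Δt_3 = 7.174 × 18.66 = 133.9 years.
Leg 4: γ = 1/√(1 − 0.609²) = 1/√0.6291 = 1.261; Δt_4 = 1.261 × 2.667 = 3.362 years.
Total: 152.1 + 55.14 + 133.9 + 3.362 years.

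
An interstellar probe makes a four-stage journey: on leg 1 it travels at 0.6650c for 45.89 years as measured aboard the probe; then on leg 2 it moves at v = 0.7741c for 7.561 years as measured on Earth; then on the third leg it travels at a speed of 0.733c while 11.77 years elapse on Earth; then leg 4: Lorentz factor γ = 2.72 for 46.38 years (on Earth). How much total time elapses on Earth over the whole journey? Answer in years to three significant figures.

Leg 1: γ = 1/√(1 − 0.6650²) = 1/√0.5578 = 1.339; Δt_1 = 1.339 × 45.89 = 61.45 years.
Leg 2: 7.561 years is already measured on Earth.
Leg 3: 11.77 years is already measured on Earth.
Leg 4: 46.38 years is already measured on Earth.
Total: 61.45 + 7.561 + 11.77 + 46.38 years.

Δt = 127 years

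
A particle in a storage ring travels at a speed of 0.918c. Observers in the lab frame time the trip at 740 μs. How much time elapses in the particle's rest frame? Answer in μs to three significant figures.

γ = 1/√(1 − 0.918²) = 1/√0.1573 = 2.522
The interval measured in the lab frame is the dilated one; the clock in the particle's rest frame measures the proper time τ = Δt/γ = 740/2.522 μs.

τ = 293 μs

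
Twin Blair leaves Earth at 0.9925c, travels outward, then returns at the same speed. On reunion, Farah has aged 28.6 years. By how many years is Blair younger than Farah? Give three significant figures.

Δt − τ = 25.1 years

γ = 1/√(1 − 0.9925²) = 1/√0.01494 = 8.180
Blair's elapsed proper time: τ = 28.6/8.180 = 3.496 years.
Age gap = Δt − τ = 28.6 − 3.496 years.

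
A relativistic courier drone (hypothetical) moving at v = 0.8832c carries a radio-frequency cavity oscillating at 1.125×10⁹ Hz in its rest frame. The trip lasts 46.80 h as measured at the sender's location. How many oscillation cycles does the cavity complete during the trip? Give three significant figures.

γ = 1/√(1 − 0.8832²) = 1/√0.2200 = 2.132
The oscillator's own cycle count is N = f × τ where τ is the proper time aboard the drone. τ = Δt/γ = 46.80/2.132 = 21.95 h = 7.902×10⁴ s.
N = 1.125×10⁹ × 7.902×10⁴ = 8.889×10¹³.

N = 8.89×10¹³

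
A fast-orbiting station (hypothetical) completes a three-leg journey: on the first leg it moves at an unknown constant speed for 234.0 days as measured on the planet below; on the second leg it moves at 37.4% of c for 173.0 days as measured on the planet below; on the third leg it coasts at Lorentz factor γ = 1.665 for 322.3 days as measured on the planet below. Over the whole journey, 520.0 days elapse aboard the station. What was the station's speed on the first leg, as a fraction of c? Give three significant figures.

β = 0.705

Leg 1: speed unknown; τ_1 = 234.0/γ_1.
Leg 2: β = 0.374; γ = 1/√(1 − 0.374²) = 1/√0.8601 = 1.078; τ_2 = 173.0/1.078 = 160.4 days.
Leg 3: γ = 1.665; τ_3 = 322.3/1.665 = 193.6 days.
Total proper time: τ_1 + 160.4 + 193.6 = 520.0, so τ_1 = 520.0 − 354.0 = 166.0 days.
γ_1 = 234.0/166.0 = 1.410; β = √(1 − 1/γ²) = √0.4969.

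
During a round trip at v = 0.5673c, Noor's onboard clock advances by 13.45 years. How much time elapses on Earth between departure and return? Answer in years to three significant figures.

γ = 1/√(1 − 0.5673²) = 1/√0.6782 = 1.214
Earth-frame duration is the dilated interval: Δt = γτ = 1.214 × 13.45 years.

Δt = 16.3 years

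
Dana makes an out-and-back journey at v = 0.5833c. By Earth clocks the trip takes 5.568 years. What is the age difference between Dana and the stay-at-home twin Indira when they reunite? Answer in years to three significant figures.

γ = 1/√(1 − 0.5833²) = 1/√0.6598 = 1.231
Dana's elapsed proper time: τ = 5.568/1.231 = 4.523 years.
Age gap = Δt − τ = 5.568 − 4.523 years.

Δt − τ = 1.05 years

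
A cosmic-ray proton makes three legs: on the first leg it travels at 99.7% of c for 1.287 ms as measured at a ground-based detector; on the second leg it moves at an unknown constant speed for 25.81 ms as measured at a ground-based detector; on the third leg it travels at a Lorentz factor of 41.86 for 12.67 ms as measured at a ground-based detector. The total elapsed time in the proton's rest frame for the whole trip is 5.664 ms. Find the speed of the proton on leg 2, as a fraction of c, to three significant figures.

β = 0.979

Leg 1: β = 0.997; γ = 1/√(1 − 0.997²) = 1/√0.005991 = 12.92; τ_1 = 1.287/12.92 = 0.09962 ms.
Leg 2: speed unknown; τ_2 = 25.81/γ_2.
Leg 3: γ = 41.86; τ_3 = 12.67/41.86 = 0.3027 ms.
Total proper time: 0.09962 + τ_2 + 0.3027 = 5.664, so τ_2 = 5.664 − 0.4023 = 5.262 ms.
γ_2 = 25.81/5.262 = 4.905; β = √(1 − 1/γ²) = √0.9584.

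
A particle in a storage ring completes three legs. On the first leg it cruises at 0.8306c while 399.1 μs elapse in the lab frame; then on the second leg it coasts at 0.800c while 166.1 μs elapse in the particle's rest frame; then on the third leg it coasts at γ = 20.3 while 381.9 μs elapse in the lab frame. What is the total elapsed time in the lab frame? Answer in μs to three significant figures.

Δt = 1060 μs

Leg 1: 399.1 μs is already measured in the lab frame.
Leg 2: γ = 1/√(1 − 0.800²) = 5/3 ≈ 1.667; Δt_2 = 1.667 × 166.1 = 276.8 μs.
Leg 3: 381.9 μs is already measured in the lab frame.
Total: 399.1 + 276.8 + 381.9 μs.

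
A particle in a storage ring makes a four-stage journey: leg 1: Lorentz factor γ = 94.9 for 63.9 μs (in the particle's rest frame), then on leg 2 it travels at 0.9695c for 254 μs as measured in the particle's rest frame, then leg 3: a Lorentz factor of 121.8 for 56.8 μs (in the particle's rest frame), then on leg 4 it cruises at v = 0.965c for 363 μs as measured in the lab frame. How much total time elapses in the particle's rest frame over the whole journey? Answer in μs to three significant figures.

Leg 1: 63.9 μs is already measured in the particle's rest frame.
Leg 2: 254 μs is already measured in the particle's rest frame.
Leg 3: 56.8 μs is already measured in the particle's rest frame.
Leg 4: γ = 1/√(1 − 0.965²) = 1/√0.06878 = 3.813; τ_4 = 363/3.813 = 95.20 μs.
Total: 63.90 + 254.0 + 56.80 + 95.20 μs.

τ = 470 μs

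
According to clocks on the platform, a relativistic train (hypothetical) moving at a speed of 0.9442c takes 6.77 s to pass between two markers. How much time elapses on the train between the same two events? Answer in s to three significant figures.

γ = 1/√(1 − 0.9442²) = 1/√0.1085 = 3.036
The interval measured on the platform is the dilated one; the clock on the train measures the proper time τ = Δt/γ = 6.77/3.036 s.

τ = 2.23 s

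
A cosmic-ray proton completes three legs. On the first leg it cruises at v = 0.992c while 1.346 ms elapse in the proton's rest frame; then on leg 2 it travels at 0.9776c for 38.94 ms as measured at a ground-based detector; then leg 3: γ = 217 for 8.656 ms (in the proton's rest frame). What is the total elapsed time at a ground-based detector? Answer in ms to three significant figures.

Leg 1: γ = 1/√(1 − 0.992²) = 1/√0.01594 = 7.922; Δt_1 = 7.922 × 1.346 = 10.66 ms.
Leg 2: 38.94 ms is already measured at a ground-based detector.
Leg 3: γ = 217; Δt_3 = 217.0 × 8.656 = 1878 ms.
Total: 10.66 + 38.94 + 1878 ms.

Δt = 1930 ms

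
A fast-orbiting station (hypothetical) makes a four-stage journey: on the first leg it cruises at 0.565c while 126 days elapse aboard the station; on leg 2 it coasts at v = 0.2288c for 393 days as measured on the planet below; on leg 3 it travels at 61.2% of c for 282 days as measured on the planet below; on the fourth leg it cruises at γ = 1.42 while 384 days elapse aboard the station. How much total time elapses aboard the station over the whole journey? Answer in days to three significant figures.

Leg 1: 126 days is already measured aboard the station.
Leg 2: γ = 1/√(1 − 0.2288²) = 1/√0.9477 = 1.027; τ_2 = 393/1.027 = 382.6 days.
Leg 3: β = 0.612; γ = 1/√(1 − 0.612²) = 1/√0.6255 = 1.264; τ_3 = 282/1.264 = 223.0 days.
Leg 4: 384 days is already measured aboard the station.
Total: 126.0 + 382.6 + 223.0 + 384.0 days.

τ = 1120 days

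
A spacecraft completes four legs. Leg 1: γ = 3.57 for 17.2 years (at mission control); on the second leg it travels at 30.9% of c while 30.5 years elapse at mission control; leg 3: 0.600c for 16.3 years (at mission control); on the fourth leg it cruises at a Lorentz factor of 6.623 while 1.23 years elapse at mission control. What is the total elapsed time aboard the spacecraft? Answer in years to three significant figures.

Leg 1: γ = 3.57; τ_1 = 17.2/3.570 = 4.818 years.
Leg 2: β = 0.309; γ = 1/√(1 − 0.309²) = 1/√0.9045 = 1.051; τ_2 = 30.5/1.051 = 29.01 years.
Leg 3: γ = 1/√(1 − 0.600²) = 5/4 = 1.250; τ_3 = 16.3/1.250 = 13.04 years.
Leg 4: γ = 6.623; τ_4 = 1.23/6.623 = 0.1857 years.
Total: 4.818 + 29.01 + 13.04 + 0.1857 years.

τ = 47.1 years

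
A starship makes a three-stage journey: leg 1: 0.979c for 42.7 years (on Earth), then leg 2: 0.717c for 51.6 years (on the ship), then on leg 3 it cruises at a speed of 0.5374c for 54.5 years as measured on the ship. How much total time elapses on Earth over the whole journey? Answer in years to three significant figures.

Leg 1: 42.7 years is already measured on Earth.
Leg 2: γ = 1/√(1 − 0.717²) = 1/√0.4859 = 1.435; Δt_2 = 1.435 × 51.6 = 74.02 years.
Leg 3: γ = 1/√(1 − 0.5374²) = 1/√0.7112 = 1.186; Δt_3 = 1.186 × 54.5 = 64.62 years.
Total: 42.70 + 74.02 + 64.62 years.

Δt = 181 years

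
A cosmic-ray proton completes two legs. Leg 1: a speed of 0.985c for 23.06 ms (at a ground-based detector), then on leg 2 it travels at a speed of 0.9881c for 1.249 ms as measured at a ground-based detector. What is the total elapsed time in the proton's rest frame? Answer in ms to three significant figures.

τ = 4.17 ms

Leg 1: γ = 1/√(1 − 0.985²) = 1/√0.02977 = 5.795; τ_1 = 23.06/5.795 = 3.979 ms.
Leg 2: γ = 1/√(1 − 0.9881²) = 1/√0.02366 = 6.501; τ_2 = 1.249/6.501 = 0.1921 ms.
Total: 3.979 + 0.1921 ms.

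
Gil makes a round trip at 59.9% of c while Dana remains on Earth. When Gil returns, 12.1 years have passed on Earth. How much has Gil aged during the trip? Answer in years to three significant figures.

β = 0.599; γ = 1/√(1 − 0.599²) = 1/√0.6412 = 1.249
Gil's clock measures proper time along the trip: τ = Δt/γ = 12.1/1.249 years.

τ = 9.69 years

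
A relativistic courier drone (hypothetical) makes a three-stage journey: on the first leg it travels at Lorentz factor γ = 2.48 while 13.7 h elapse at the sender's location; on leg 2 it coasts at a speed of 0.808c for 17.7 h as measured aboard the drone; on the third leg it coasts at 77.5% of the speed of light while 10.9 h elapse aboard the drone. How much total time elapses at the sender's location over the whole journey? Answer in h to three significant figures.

Leg 1: 13.7 h is already measured at the sender's location.
Leg 2: γ = 1/√(1 − 0.808²) = 1/√0.3471 = 1.697; Δt_2 = 1.697 × 17.7 = 30.04 h.
Leg 3: β = 0.775; γ = 1/√(1 − 0.775²) = 1/√0.3994 = 1.582; Δt_3 = 1.582 × 10.9 = 17.25 h.
Total: 13.70 + 30.04 + 17.25 h.

Δt = 61.0 h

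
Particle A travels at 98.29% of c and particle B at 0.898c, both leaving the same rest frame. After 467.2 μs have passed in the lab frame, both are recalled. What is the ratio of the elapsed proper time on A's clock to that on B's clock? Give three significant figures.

τ_A/τ_B = 0.419

A: β = 0.9829; γ = 1/√(1 − 0.9829²) = 1/√0.03391 = 5.431. B: γ = 1/√(1 − 0.898²) = 1/√0.1936 = 2.273.
τ_A/τ_B = γ_B/γ_A = 2.273/5.431 = 0.4185, so τ_A/τ_B = 0.4185.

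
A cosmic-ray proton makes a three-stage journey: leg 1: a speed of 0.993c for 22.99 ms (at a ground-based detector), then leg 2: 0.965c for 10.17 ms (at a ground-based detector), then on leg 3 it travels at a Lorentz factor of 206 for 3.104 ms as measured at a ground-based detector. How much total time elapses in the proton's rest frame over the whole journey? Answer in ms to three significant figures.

τ = 5.40 ms

Leg 1: γ = 1/√(1 − 0.993²) = 1/√0.01395 = 8.466; τ_1 = 22.99/8.466 = 2.715 ms.
Leg 2: γ = 1/√(1 − 0.965²) = 1/√0.06878 = 3.813; τ_2 = 10.17/3.813 = 2.667 ms.
Leg 3: γ = 206; τ_3 = 3.104/206.0 = 0.01507 ms.
Total: 2.715 + 2.667 + 0.01507 ms.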